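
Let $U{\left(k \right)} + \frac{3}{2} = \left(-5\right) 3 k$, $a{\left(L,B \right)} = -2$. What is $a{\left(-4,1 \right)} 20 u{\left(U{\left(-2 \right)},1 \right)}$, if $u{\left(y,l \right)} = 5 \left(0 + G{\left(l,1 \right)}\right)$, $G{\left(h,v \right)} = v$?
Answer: $-200$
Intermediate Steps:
$U{\left(k \right)} = - \frac{3}{2} - 15 k$ ($U{\left(k \right)} = - \frac{3}{2} + \left(-5\right) 3 k = - \frac{3}{2} - 15 k$)
$u{\left(y,l \right)} = 5$ ($u{\left(y,l \right)} = 5 \left(0 + 1\right) = 5 \cdot 1 = 5$)
$a{\left(-4,1 \right)} 20 u{\left(U{\left(-2 \right)},1 \right)} = \left(-2\right) 20 \cdot 5 = \left(-40\right) 5 = -200$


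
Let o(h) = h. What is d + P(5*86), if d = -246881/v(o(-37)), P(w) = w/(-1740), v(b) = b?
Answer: 42955703/6438 ≈ 6672.2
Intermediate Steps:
P(w) = -w/1740 (P(w) = w*(-1/1740) = -w/1740)
d = 246881/37 (d = -246881/(-37) = -246881*(-1/37) = 246881/37 ≈ 6672.5)
d + P(5*86) = 246881/37 - 86/348 = 246881/37 - 1/1740*430 = 246881/37 - 43/174 = 42955703/6438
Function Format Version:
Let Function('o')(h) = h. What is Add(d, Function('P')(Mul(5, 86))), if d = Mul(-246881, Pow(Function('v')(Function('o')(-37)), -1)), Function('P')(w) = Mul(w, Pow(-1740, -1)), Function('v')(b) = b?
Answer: Rational(42955703, 6438) ≈ 6672.2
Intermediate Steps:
Function('P')(w) = Mul(Rational(-1, 1740), w) (Function('P')(w) = Mul(w, Rational(-1, 1740)) = Mul(Rational(-1, 1740), w))
d = Rational(246881, 37) (d = Mul(-246881, Pow(-37, -1)) = Mul(-246881, Rational(-1, 37)) = Rational(246881, 37) ≈ 6672.5)
Add(d, Function('P')(Mul(5, 86))) = Add(Rational(246881, 37), Mul(Rational(-1, 1740), Mul(5, 86))) = Add(Rational(246881, 37), Mul(Rational(-1, 1740), 430)) = Add(Rational(246881, 37), Rational(-43, 174)) = Rational(42955703, 6438)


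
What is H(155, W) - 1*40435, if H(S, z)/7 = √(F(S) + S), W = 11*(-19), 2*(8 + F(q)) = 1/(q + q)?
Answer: -40435 + 7*√14126855/310 ≈ -40350.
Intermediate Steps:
F(q) = -8 + 1/(4*q) (F(q) = -8 + 1/(2*(q + q)) = -8 + 1/(2*((2*q))) = -8 + (1/(2*q))/2 = -8 + 1/(4*q))
W = -209
H(S, z) = 7*√(-8 + S + 1/(4*S)) (H(S, z) = 7*√((-8 + 1/(4*S)) + S) = 7*√(-8 + S + 1/(4*S)))
H(155, W) - 1*40435 = 7*√(-32 + 1/155 + 4*155)/2 - 1*40435 = 7*√(-32 + 1/155 + 620)/2 - 40435 = 7*√(91141/155)/2 - 40435 = 7*(√14126855/155)/2 - 40435 = 7*√14126855/310 - 40435 = -40435 + 7*√14126855/310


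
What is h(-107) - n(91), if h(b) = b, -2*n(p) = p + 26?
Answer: -97/2 ≈ -48.500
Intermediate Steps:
n(p) = -13 - p/2 (n(p) = -(p + 26)/2 = -(26 + p)/2 = -13 - p/2)
h(-107) - n(91) = -107 - (-13 - 1/2*91) = -107 - (-13 - 91/2) = -107 - 1*(-117/2) = -107 + 117/2 = -97/2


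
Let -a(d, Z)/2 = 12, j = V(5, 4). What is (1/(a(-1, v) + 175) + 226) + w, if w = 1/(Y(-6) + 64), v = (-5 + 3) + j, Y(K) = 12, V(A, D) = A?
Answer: 2593803/11476 ≈ 226.02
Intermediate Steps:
j = 5
v = 3 (v = (-5 + 3) + 5 = -2 + 5 = 3)
a(d, Z) = -24 (a(d, Z) = -2*12 = -24)
w = 1/76 (w = 1/(12 + 64) = 1/76 ≈ 0.013158)
(1/(a(-1, v) + 175) + 226) + w = (1/(-24 + 175) + 226) + 1/76 = (1/151 + 226) + 1/76 = 34127/151 + 1/76 = 2593803/11476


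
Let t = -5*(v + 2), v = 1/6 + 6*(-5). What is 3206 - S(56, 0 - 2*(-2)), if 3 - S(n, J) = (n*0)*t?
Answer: 3203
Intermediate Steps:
v = -179/6 (v = 1/6 - 30 = -179/6 ≈ -29.833)
t = 835/6 (t = -5*(-179/6 + 2) = -5*(-167/6) = 835/6 ≈ 139.17)
S(n, J) = 3 (S(n, J) = 3 - n*0*835/6 = 3 - 0*835/6 = 3 - 1*0 = 3 + 0 = 3)
3206 - S(56, 0 - 2*(-2)) = 3206 - 1*3 = 3206 - 3 = 3203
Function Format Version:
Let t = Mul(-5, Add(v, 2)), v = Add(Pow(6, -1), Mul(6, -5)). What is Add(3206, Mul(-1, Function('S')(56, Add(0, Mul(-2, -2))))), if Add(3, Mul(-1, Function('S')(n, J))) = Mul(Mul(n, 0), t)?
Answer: 3203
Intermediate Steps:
v = Rational(-179, 6) (v = Add(Rational(1, 6), -30) = Rational(-179, 6) ≈ -29.833)
t = Rational(835, 6) (t = Mul(-5, Add(Rational(-179, 6), 2)) = Mul(-5, Rational(-167, 6)) = Rational(835, 6) ≈ 139.17)
Function('S')(n, J) = 3 (Function('S')(n, J) = Add(3, Mul(-1, Mul(Mul(n, 0), Rational(835, 6)))) = Add(3, Mul(-1, Mul(0, Rational(835, 6)))) = Add(3, Mul(-1, 0)) = Add(3, 0) = 3)
Add(3206, Mul(-1, Function('S')(56, Add(0, Mul(-2, -2))))) = Add(3206, Mul(-1, 3)) = Add(3206, -3) = 3203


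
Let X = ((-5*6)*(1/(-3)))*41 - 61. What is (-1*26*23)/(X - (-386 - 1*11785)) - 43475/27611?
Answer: -280409189/172844860 ≈ -1.6223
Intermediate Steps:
X = 349 (X = -30*(-1)/3*41 - 61 = -30*(-⅓)*41 - 61 = 10*41 - 61 = 410 - 61 = 349)
(-1*26*23)/(X - (-386 - 1*11785)) - 43475/27611 = (-1*26*23)/(349 - (-386 - 1*11785)) - 43475/27611 = (-26*23)/(349 - (-386 - 11785)) - 43475*1/27611 = -598/(349 - 1*(-12171)) - 43475/27611 = -598/(349 + 12171) - 43475/27611 = -598/12520 - 43475/27611 = -598*1/12520 - 43475/27611 = -299/6260 - 43475/27611 = -280409189/172844860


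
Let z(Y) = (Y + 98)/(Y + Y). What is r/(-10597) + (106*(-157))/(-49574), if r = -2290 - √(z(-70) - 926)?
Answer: 144939867/262667839 + I*√23155/52985 ≈ 0.5518 + 0.0028719*I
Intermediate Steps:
z(Y) = (98 + Y)/(2*Y) (z(Y) = (98 + Y)/((2*Y)) = (98 + Y)*(1/(2*Y)) = (98 + Y)/(2*Y))
r = -2290 - I*√23155/5 (r = -2290 - √((½)*(98 - 70)/(-70) - 926) = -2290 - √((½)*(-1/70)*28 - 926) = -2290 - √(-⅕ - 926) = -2290 - √(-4631/5) = -2290 - I*√23155/5 ≈ -2290.0 - 30.434*I)
r/(-10597) + (106*(-157))/(-49574) = (-2290 - I*√23155/5)/(-10597) + (106*(-157))/(-49574) = (-2290 - I*√23155/5)*(-1/10597) - 16642*(-1/49574) = (2290/10597 + I*√23155/52985) + 8321/24787 = 144939867/262667839 + I*√23155/52985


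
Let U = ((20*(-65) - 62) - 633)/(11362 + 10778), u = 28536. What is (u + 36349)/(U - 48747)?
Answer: -19154052/14390141 ≈ -1.3311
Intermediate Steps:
U = -133/1476 (U = ((-1300 - 62) - 633)/22140 = (-1362 - 633)*(1/22140) = -1995*1/22140 = -133/1476 ≈ -0.090108)
(u + 36349)/(U - 48747) = (28536 + 36349)/(-133/1476 - 48747) = 64885/(-71950705/1476) = 64885*(-1476/71950705) = -19154052/14390141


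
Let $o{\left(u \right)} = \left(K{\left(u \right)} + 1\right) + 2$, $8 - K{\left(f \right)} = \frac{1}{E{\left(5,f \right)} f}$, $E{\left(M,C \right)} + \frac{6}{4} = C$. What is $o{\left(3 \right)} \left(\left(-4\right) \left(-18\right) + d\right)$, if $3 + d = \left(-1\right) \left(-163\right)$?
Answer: $\frac{22504}{9} \approx 2500.4$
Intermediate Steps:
$E{\left(M,C \right)} = - \frac{3}{2} + C$
$d = 160$ ($d = -3 - -163 = -3 + 163 = 160$)
$K{\left(f \right)} = 8 - \frac{1}{f \left(- \frac{3}{2} + f\right)}$ ($K{\left(f \right)} = 8 - \frac{1}{\left(- \frac{3}{2} + f\right) f} = 8 - \frac{1}{f \left(- \frac{3}{2} + f\right)}$)
$o{\left(u \right)} = 11 - \frac{1}{u \left(- \frac{3}{2} + u\right)}$ ($o{\left(u \right)} = \left(\left(8 - \frac{1}{u \left(- \frac{3}{2} + u\right)}\right) + 1\right) + 2 = \left(9 - \frac{1}{u \left(- \frac{3}{2} + u\right)}\right) + 2 = 11 - \frac{1}{u \left(- \frac{3}{2} + u\right)}$)
$o{\left(3 \right)} \left(\left(-4\right) \left(-18\right) + d\right) = \left(11 - \frac{1}{3 \left(- \frac{3}{2} + 3\right)}\right) \left(\left(-4\right) \left(-18\right) + 160\right) = \left(11 - \frac{1}{3 \cdot \frac{3}{2}}\right) \left(72 + 160\right) = \left(11 - \frac{1}{3} \cdot \frac{2}{3}\right) 232 = \left(11 - \frac{2}{9}\right) 232 = \frac{97}{9} \cdot 232 = \frac{22504}{9}$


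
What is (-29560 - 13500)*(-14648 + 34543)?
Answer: -856678700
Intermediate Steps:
(-29560 - 13500)*(-14648 + 34543) = -43060*19895 = -856678700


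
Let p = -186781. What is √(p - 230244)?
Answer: 5*I*√16681 ≈ 645.77*I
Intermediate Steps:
√(p - 230244) = √(-186781 - 230244) = √(-417025) = 5*I*√16681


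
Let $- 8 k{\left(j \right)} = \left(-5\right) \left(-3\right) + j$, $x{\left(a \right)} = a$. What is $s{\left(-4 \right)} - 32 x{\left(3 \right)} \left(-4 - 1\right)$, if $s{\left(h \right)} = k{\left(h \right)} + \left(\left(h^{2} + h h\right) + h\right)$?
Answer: $\frac{4053}{8} \approx 506.63$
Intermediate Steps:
$k{\left(j \right)} = - \frac{15}{8} - \frac{j}{8}$ ($k{\left(j \right)} = - \frac{\left(-5\right) \left(-3\right) + j}{8} = - \frac{15 + j}{8} = - \frac{15}{8} - \frac{j}{8}$)
$s{\left(h \right)} = - \frac{15}{8} + 2 h^{2} + \frac{7 h}{8}$ ($s{\left(h \right)} = \left(- \frac{15}{8} - \frac{h}{8}\right) + \left(\left(h^{2} + h h\right) + h\right) = \left(- \frac{15}{8} - \frac{h}{8}\right) + \left(\left(h^{2} + h^{2}\right) + h\right) = \left(- \frac{15}{8} - \frac{h}{8}\right) + \left(2 h^{2} + h\right) = \left(- \frac{15}{8} - \frac{h}{8}\right) + \left(h + 2 h^{2}\right) = - \frac{15}{8} + 2 h^{2} + \frac{7 h}{8}$)
$s{\left(-4 \right)} - 32 x{\left(3 \right)} \left(-4 - 1\right) = \left(- \frac{15}{8} + 2 \left(-4\right)^{2} + \frac{7}{8} \left(-4\right)\right) - 32 \cdot 3 \left(-4 - 1\right) = \left(- \frac{15}{8} + 2 \cdot 16 - \frac{7}{2}\right) - 32 \cdot 3 \left(-5\right) = \left(- \frac{15}{8} + 32 - \frac{7}{2}\right) - -480 = \frac{213}{8} + 480 = \frac{4053}{8}$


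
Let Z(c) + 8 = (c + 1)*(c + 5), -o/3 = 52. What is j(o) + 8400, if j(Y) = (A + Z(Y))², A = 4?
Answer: 547615201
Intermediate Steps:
o = -156 (o = -3*52 = -156)
Z(c) = -8 + (1 + c)*(5 + c) (Z(c) = -8 + (c + 1)*(c + 5) = -8 + (1 + c)*(5 + c))
j(Y) = (1 + Y² + 6*Y)² (j(Y) = (4 + (-3 + Y² + 6*Y))² = (1 + Y² + 6*Y)²)
j(o) + 8400 = (1 + (-156)² + 6*(-156))² + 8400 = (1 + 24336 - 936)² + 8400 = 23401² + 8400 = 547606801 + 8400 = 547615201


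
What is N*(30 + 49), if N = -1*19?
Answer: -1501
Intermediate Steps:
N = -19
N*(30 + 49) = -19*(30 + 49) = -19*79 = -1501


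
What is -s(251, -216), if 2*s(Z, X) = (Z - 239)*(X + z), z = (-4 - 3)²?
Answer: 1002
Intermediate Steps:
z = 49 (z = (-7)² = 49)
s(Z, X) = (-239 + Z)*(49 + X)/2 (s(Z, X) = ((Z - 239)*(X + 49))/2 = ((-239 + Z)*(49 + X))/2 = (-239 + Z)*(49 + X)/2)
-s(251, -216) = -(-11711/2 - 239/2*(-216) + (49/2)*251 + (½)*(-216)*251) = -(-11711/2 + 25812 + 12299/2 - 27108) = -1*(-1002) = 1002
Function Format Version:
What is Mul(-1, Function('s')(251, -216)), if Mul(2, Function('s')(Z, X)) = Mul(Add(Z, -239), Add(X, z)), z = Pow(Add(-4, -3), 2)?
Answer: 1002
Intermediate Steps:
z = 49 (z = Pow(-7, 2) = 49)
Function('s')(Z, X) = Mul(Rational(1, 2), Add(-239, Z), Add(49, X)) (Function('s')(Z, X) = Mul(Rational(1, 2), Mul(Add(Z, -239), Add(X, 49))) = Mul(Rational(1, 2), Mul(Add(-239, Z), Add(49, X))) = Mul(Rational(1, 2), Add(-239, Z), Add(49, X)))
Mul(-1, Function('s')(251, -216)) = Mul(-1, Add(Rational(-11711, 2), Mul(Rational(-239, 2), -216), Mul(Rational(49, 2), 251), Mul(Rational(1, 2), -216, 251))) = Mul(-1, Add(Rational(-11711, 2), 25812, Rational(12299, 2), -27108)) = Mul(-1, -1002) = 1002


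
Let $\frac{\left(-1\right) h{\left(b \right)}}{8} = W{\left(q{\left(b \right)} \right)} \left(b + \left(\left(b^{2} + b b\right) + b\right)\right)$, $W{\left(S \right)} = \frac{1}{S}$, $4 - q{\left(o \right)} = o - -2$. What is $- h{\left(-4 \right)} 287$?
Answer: $9184$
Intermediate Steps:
$q{\left(o \right)} = 2 - o$ ($q{\left(o \right)} = 4 - \left(o - -2\right) = 4 - \left(o + 2\right) = 4 - \left(2 + o\right) = 2 - o$)
$h{\left(b \right)} = - \frac{8 \left(2 b + 2 b^{2}\right)}{2 - b}$ ($h{\left(b \right)} = - 8 \frac{b + \left(\left(b^{2} + b b\right) + b\right)}{2 - b} = - 8 \frac{b + \left(\left(b^{2} + b^{2}\right) + b\right)}{2 - b} = - 8 \frac{b + \left(2 b^{2} + b\right)}{2 - b} = - 8 \frac{b + \left(b + 2 b^{2}\right)}{2 - b} = - 8 \frac{2 b + 2 b^{2}}{2 - b} = - \frac{8 \left(2 b + 2 b^{2}\right)}{2 - b}$)
$- h{\left(-4 \right)} 287 = - \frac{16 \left(-4\right) \left(1 - 4\right)}{-2 - 4} \cdot 287 = - \frac{16 \left(-4\right) \left(-3\right)}{-6} \cdot 287 = - \frac{16 \left(-4\right) \left(-1\right) \left(-3\right)}{6} \cdot 287 = \left(-1\right) \left(-32\right) 287 = 32 \cdot 287 = 9184$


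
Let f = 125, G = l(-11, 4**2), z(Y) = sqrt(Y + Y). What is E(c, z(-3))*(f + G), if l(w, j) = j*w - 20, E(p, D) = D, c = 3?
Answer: -71*I*sqrt(6) ≈ -173.91*I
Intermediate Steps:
z(Y) = sqrt(2)*sqrt(Y) (z(Y) = sqrt(2*Y) = sqrt(2)*sqrt(Y))
l(w, j) = -20 + j*w
G = -196 (G = -20 + 4**2*(-11) = -20 + 16*(-11) = -20 - 176 = -196)
E(c, z(-3))*(f + G) = (sqrt(2)*sqrt(-3))*(125 - 196) = (sqrt(2)*(I*sqrt(3)))*(-71) = (I*sqrt(6))*(-71) = -71*I*sqrt(6)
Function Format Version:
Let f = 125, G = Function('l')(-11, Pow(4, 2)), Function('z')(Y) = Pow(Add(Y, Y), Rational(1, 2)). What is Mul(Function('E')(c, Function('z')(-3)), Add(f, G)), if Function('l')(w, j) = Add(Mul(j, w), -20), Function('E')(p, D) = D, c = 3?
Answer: Mul(-71, I, Pow(6, Rational(1, 2))) ≈ Mul(-173.91, I)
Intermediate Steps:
Function('z')(Y) = Mul(Pow(2, Rational(1, 2)), Pow(Y, Rational(1, 2))) (Function('z')(Y) = Pow(Mul(2, Y), Rational(1, 2)) = Mul(Pow(2, Rational(1, 2)), Pow(Y, Rational(1, 2))))
Function('l')(w, j) = Add(-20, Mul(j, w))
G = -196 (G = Add(-20, Mul(Pow(4, 2), -11)) = Add(-20, Mul(16, -11)) = Add(-20, -176) = -196)
Mul(Function('E')(c, Function('z')(-3)), Add(f, G)) = Mul(Mul(Pow(2, Rational(1, 2)), Pow(-3, Rational(1, 2))), Add(125, -196)) = Mul(Mul(Pow(2, Rational(1, 2)), Mul(I, Pow(3, Rational(1, 2)))), -71) = Mul(Mul(I, Pow(6, Rational(1, 2))), -71) = Mul(-71, I, Pow(6, Rational(1, 2)))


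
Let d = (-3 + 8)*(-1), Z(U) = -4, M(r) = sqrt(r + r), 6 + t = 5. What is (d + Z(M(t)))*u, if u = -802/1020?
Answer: 1203/170 ≈ 7.0765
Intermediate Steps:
t = -1 (t = -6 + 5 = -1)
M(r) = sqrt(2)*sqrt(r) (M(r) = sqrt(2*r) = sqrt(2)*sqrt(r))
d = -5 (d = 5*(-1) = -5)
u = -401/510 (u = -802*1/1020 = -401/510 ≈ -0.78627)
(d + Z(M(t)))*u = (-5 - 4)*(-401/510) = -9*(-401/510) = 1203/170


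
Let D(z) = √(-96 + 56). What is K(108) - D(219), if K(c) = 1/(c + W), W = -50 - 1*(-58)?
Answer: 1/116 - 2*I*√10 ≈ 0.0086207 - 6.3246*I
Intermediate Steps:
D(z) = 2*I*√10 (D(z) = √(-40) = 2*I*√10)
W = 8 (W = -50 + 58 = 8)
K(c) = 1/(8 + c) (K(c) = 1/(c + 8) = 1/(8 + c))
K(108) - D(219) = 1/(8 + 108) - 2*I*√10 = 1/116 - 2*I*√10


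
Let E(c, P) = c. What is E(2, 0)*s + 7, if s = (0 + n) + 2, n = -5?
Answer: 1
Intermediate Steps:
s = -3 (s = (0 - 5) + 2 = -5 + 2 = -3)
E(2, 0)*s + 7 = 2*(-3) + 7 = -6 + 7 = 1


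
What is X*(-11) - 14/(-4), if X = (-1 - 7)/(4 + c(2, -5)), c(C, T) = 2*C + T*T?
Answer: 37/6 ≈ 6.1667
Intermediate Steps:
c(C, T) = T² + 2*C (c(C, T) = 2*C + T² = T² + 2*C)
X = -8/33 (X = (-1 - 7)/(4 + ((-5)² + 2*2)) = -8/(4 + (25 + 4)) = -8/(4 + 29) = -8/33 ≈ -0.24242)
X*(-11) - 14/(-4) = -8/33*(-11) - 14/(-4) = 8/3 - 14*(-¼) = 8/3 + 7/2 = 37/6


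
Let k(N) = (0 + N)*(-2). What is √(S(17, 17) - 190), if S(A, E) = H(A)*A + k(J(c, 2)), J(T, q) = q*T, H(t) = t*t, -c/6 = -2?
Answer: 5*√187 ≈ 68.374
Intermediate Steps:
c = 12 (c = -6*(-2) = 12)
H(t) = t²
J(T, q) = T*q
k(N) = -2*N (k(N) = N*(-2) = -2*N)
S(A, E) = -48 + A³ (S(A, E) = A²*A - 24*2 = A³ - 2*24 = A³ - 48 = -48 + A³)
√(S(17, 17) - 190) = √((-48 + 17³) - 190) = √((-48 + 4913) - 190) = √(4865 - 190) = √4675 = 5*√187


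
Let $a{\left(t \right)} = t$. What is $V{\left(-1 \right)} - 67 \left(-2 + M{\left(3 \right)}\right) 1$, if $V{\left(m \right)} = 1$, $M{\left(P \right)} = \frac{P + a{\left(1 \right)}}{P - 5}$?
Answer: $269$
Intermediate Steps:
$M{\left(P \right)} = \frac{1 + P}{-5 + P}$ ($M{\left(P \right)} = \frac{P + 1}{P - 5} = \frac{1 + P}{-5 + P}$)
$V{\left(-1 \right)} - 67 \left(-2 + M{\left(3 \right)}\right) 1 = 1 - 67 \left(-2 + \frac{1 + 3}{-5 + 3}\right) 1 = 1 - 67 \left(-2 + \frac{1}{-2} \cdot 4\right) 1 = 1 - 67 \left(-2 - 2\right) 1 = 1 - 67 \left(\left(-4\right) 1\right) = 1 - -268 = 1 + 268 = 269$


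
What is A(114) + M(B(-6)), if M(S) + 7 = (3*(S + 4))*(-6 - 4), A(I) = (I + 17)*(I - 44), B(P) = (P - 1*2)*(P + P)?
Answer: 6163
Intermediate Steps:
B(P) = 2*P*(-2 + P) (B(P) = (P - 2)*(2*P) = (-2 + P)*(2*P) = 2*P*(-2 + P))
A(I) = (-44 + I)*(17 + I) (A(I) = (17 + I)*(-44 + I) = (-44 + I)*(17 + I))
M(S) = -127 - 30*S (M(S) = -7 + (3*(S + 4))*(-6 - 4) = -7 + (3*(4 + S))*(-10) = -7 + (12 + 3*S)*(-10) = -7 + (-120 - 30*S) = -127 - 30*S)
A(114) + M(B(-6)) = (-748 + 114² - 27*114) + (-127 - 60*(-6)*(-2 - 6)) = (-748 + 12996 - 3078) + (-127 - 60*(-6)*(-8)) = 9170 + (-127 - 30*96) = 9170 + (-127 - 2880) = 9170 - 3007 = 6163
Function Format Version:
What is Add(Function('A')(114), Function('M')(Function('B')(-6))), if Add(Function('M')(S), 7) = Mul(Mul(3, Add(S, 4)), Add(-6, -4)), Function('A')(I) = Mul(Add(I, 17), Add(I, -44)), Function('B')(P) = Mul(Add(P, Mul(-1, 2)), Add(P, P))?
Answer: 6163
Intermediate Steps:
Function('B')(P) = Mul(2, P, Add(-2, P)) (Function('B')(P) = Mul(Add(P, -2), Mul(2, P)) = Mul(Add(-2, P), Mul(2, P)) = Mul(2, P, Add(-2, P)))
Function('A')(I) = Mul(Add(-44, I), Add(17, I)) (Function('A')(I) = Mul(Add(17, I), Add(-44, I)) = Mul(Add(-44, I), Add(17, I)))
Function('M')(S) = Add(-127, Mul(-30, S)) (Function('M')(S) = Add(-7, Mul(Mul(3, Add(S, 4)), Add(-6, -4))) = Add(-7, Mul(Mul(3, Add(4, S)), -10)) = Add(-7, Mul(Add(12, Mul(3, S)), -10)) = Add(-7, Add(-120, Mul(-30, S))) = Add(-127, Mul(-30, S)))
Add(Function('A')(114), Function('M')(Function('B')(-6))) = Add(Add(-748, Pow(114, 2), Mul(-27, 114)), Add(-127, Mul(-30, Mul(2, -6, Add(-2, -6))))) = Add(Add(-748, 12996, -3078), Add(-127, Mul(-30, Mul(2, -6, -8)))) = Add(9170, Add(-127, Mul(-30, 96))) = Add(9170, Add(-127, -2880)) = Add(9170, -3007) = 6163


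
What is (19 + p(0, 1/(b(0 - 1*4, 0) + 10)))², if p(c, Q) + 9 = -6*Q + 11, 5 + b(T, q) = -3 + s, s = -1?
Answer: 225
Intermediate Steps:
b(T, q) = -9 (b(T, q) = -5 + (-3 - 1) = -5 - 4 = -9)
p(c, Q) = 2 - 6*Q (p(c, Q) = -9 + (-6*Q + 11) = -9 + (11 - 6*Q) = 2 - 6*Q)
(19 + p(0, 1/(b(0 - 1*4, 0) + 10)))² = (19 + (2 - 6/(-9 + 10)))² = (19 + (2 - 6/1))² = (19 + (2 - 6*1))² = (19 + (2 - 6))² = (19 - 4)² = 15² = 225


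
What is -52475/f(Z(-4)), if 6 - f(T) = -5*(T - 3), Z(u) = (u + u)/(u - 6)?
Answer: 10495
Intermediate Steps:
Z(u) = 2*u/(-6 + u) (Z(u) = (2*u)/(-6 + u) = 2*u/(-6 + u))
f(T) = -9 + 5*T (f(T) = 6 - (-5)*(T - 3) = 6 - (-5)*(-3 + T) = 6 - (15 - 5*T) = 6 + (-15 + 5*T) = -9 + 5*T)
-52475/f(Z(-4)) = -52475/(-9 + 5*(2*(-4)/(-6 - 4))) = -52475/(-9 + 5*(2*(-4)/(-10))) = -52475/(-9 + 5*(2*(-4)*(-⅒))) = -52475/(-9 + 5*(⅘)) = -52475/(-9 + 4) = -52475/(-5) = -52475*(-⅕) = 10495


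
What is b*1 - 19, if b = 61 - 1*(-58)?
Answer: 100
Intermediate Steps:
b = 119 (b = 61 + 58 = 119)
b*1 - 19 = 119*1 - 19 = 119 - 19 = 100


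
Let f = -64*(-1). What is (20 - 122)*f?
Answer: -6528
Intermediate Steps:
f = 64
(20 - 122)*f = (20 - 122)*64 = -102*64 = -6528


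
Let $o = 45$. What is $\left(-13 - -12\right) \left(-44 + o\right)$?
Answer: $-1$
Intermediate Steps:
$\left(-13 - -12\right) \left(-44 + o\right) = \left(-13 - -12\right) \left(-44 + 45\right) = \left(-13 + 12\right) 1 = \left(-1\right) 1 = -1$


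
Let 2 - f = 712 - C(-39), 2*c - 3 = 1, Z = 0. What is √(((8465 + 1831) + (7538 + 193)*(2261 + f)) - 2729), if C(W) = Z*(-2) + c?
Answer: √12013810 ≈ 3466.1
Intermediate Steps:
c = 2 (c = 3/2 + (½)*1 = 3/2 + ½ = 2)
C(W) = 2 (C(W) = 0*(-2) + 2 = 0 + 2 = 2)
f = -708 (f = 2 - (712 - 1*2) = 2 - (712 - 2) = 2 - 1*710 = 2 - 710 = -708)
√(((8465 + 1831) + (7538 + 193)*(2261 + f)) - 2729) = √(((8465 + 1831) + (7538 + 193)*(2261 - 708)) - 2729) = √((10296 + 7731*1553) - 2729) = √((10296 + 12006243) - 2729) = √(12016539 - 2729) = √12013810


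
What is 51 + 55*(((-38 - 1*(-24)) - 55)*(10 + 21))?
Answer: -117594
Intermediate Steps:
51 + 55*(((-38 - 1*(-24)) - 55)*(10 + 21)) = 51 + 55*(((-38 + 24) - 55)*31) = 51 + 55*((-14 - 55)*31) = 51 + 55*(-69*31) = 51 + 55*(-2139) = 51 - 117645 = -117594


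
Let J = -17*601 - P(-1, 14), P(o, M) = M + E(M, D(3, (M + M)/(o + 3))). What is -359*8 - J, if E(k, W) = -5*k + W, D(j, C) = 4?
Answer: 7293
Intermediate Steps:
E(k, W) = W - 5*k
P(o, M) = 4 - 4*M (P(o, M) = M + (4 - 5*M) = 4 - 4*M)
J = -10165 (J = -17*601 - (4 - 4*14) = -10217 - (4 - 56) = -10217 - 1*(-52) = -10217 + 52 = -10165)
-359*8 - J = -359*8 - 1*(-10165) = -2872 + 10165 = 7293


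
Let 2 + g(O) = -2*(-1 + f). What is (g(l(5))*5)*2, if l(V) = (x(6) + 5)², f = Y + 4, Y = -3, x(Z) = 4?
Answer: -20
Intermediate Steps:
f = 1 (f = -3 + 4 = 1)
l(V) = 81 (l(V) = (4 + 5)² = 9² = 81)
g(O) = -2 (g(O) = -2 - 2*(-1 + 1) = -2 - 2*0 = -2 + 0 = -2)
(g(l(5))*5)*2 = -2*5*2 = -10*2 = -20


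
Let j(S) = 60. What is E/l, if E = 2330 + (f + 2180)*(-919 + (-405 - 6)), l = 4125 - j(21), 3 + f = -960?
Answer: -107752/271 ≈ -397.61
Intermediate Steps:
f = -963 (f = -3 - 960 = -963)
l = 4065 (l = 4125 - 1*60 = 4125 - 60 = 4065)
E = -1616280 (E = 2330 + (-963 + 2180)*(-919 + (-405 - 6)) = 2330 + 1217*(-919 - 411) = 2330 + 1217*(-1330) = 2330 - 1618610 = -1616280)
E/l = -1616280/4065 = -1616280*1/4065 = -107752/271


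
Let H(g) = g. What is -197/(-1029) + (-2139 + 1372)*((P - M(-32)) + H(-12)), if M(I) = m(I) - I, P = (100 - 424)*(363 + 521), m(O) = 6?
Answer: 226091285435/1029 ≈ 2.1972e+8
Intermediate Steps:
P = -286416 (P = -324*884 = -286416)
M(I) = 6 - I
-197/(-1029) + (-2139 + 1372)*((P - M(-32)) + H(-12)) = -197/(-1029) + (-2139 + 1372)*((-286416 - (6 - 1*(-32))) - 12) = -197*(-1/1029) - 767*((-286416 - (6 + 32)) - 12) = 197/1029 - 767*((-286416 - 1*38) - 12) = 197/1029 - 767*((-286416 - 38) - 12) = 197/1029 - 767*(-286454 - 12) = 197/1029 - 767*(-286466) = 197/1029 + 219719422 = 226091285435/1029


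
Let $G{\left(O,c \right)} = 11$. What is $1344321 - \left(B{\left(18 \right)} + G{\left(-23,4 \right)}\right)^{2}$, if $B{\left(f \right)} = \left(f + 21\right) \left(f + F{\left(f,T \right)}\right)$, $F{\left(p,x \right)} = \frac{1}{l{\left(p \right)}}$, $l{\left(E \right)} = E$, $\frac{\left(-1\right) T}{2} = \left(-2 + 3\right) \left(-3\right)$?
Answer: $\frac{29982875}{36} \approx 8.3286 \cdot 10^{5}$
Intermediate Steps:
$T = 6$ ($T = - 2 \left(-2 + 3\right) \left(-3\right) = - 2 \cdot 1 \left(-3\right) = \left(-2\right) \left(-3\right) = 6$)
$F{\left(p,x \right)} = \frac{1}{p}$
$B{\left(f \right)} = \left(21 + f\right) \left(f + \frac{1}{f}\right)$ ($B{\left(f \right)} = \left(f + 21\right) \left(f + \frac{1}{f}\right) = \left(21 + f\right) \left(f + \frac{1}{f}\right)$)
$1344321 - \left(B{\left(18 \right)} + G{\left(-23,4 \right)}\right)^{2} = 1344321 - \left(\left(1 + 18^{2} + 21 \cdot 18 + \frac{21}{18}\right) + 11\right)^{2} = 1344321 - \left(\left(1 + 324 + 378 + 21 \cdot \frac{1}{18}\right) + 11\right)^{2} = 1344321 - \left(\left(1 + 324 + 378 + \frac{7}{6}\right) + 11\right)^{2} = 1344321 - \left(\frac{4225}{6} + 11\right)^{2} = 1344321 - \left(\frac{4291}{6}\right)^{2} = 1344321 - \frac{18412681}{36} = \frac{29982875}{36}$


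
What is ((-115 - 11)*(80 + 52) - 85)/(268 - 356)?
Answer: 16717/88 ≈ 189.97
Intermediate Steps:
((-115 - 11)*(80 + 52) - 85)/(268 - 356) = (-126*132 - 85)/(-88) = (-16632 - 85)*(-1/88) = -16717*(-1/88) = 16717/88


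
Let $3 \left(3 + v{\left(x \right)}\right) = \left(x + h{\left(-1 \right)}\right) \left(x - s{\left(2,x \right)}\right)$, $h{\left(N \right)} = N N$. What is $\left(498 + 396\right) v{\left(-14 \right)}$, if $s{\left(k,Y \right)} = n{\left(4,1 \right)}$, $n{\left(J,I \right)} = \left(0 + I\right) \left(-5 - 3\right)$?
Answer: $20562$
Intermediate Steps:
$n{\left(J,I \right)} = - 8 I$ ($n{\left(J,I \right)} = I \left(-8\right) = - 8 I$)
$s{\left(k,Y \right)} = -8$ ($s{\left(k,Y \right)} = \left(-8\right) 1 = -8$)
$h{\left(N \right)} = N^{2}$
$v{\left(x \right)} = -3 + \frac{\left(1 + x\right) \left(8 + x\right)}{3}$ ($v{\left(x \right)} = -3 + \frac{\left(x + \left(-1\right)^{2}\right) \left(x - -8\right)}{3} = -3 + \frac{\left(x + 1\right) \left(x + 8\right)}{3} = -3 + \frac{\left(1 + x\right) \left(8 + x\right)}{3}$)
$\left(498 + 396\right) v{\left(-14 \right)} = \left(498 + 396\right) \left(- \frac{1}{3} + 3 \left(-14\right) + \frac{\left(-14\right)^{2}}{3}\right) = 894 \left(- \frac{1}{3} - 42 + \frac{1}{3} \cdot 196\right) = 894 \left(- \frac{1}{3} - 42 + \frac{196}{3}\right) = 894 \cdot 23 = 20562$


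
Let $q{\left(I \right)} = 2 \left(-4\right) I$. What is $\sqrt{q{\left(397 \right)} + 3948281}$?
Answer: $9 \sqrt{48705} \approx 1986.2$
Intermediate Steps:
$q{\left(I \right)} = - 8 I$
$\sqrt{q{\left(397 \right)} + 3948281} = \sqrt{\left(-8\right) 397 + 3948281} = \sqrt{-3176 + 3948281} = \sqrt{3945105} = 9 \sqrt{48705}$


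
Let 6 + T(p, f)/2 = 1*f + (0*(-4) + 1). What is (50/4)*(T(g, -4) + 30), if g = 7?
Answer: 150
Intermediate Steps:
T(p, f) = -10 + 2*f (T(p, f) = -12 + 2*(1*f + (0*(-4) + 1)) = -12 + 2*(f + (0 + 1)) = -12 + 2*(f + 1) = -12 + 2*(1 + f) = -12 + (2 + 2*f) = -10 + 2*f)
(50/4)*(T(g, -4) + 30) = (50/4)*((-10 + 2*(-4)) + 30) = (50*(¼))*((-10 - 8) + 30) = 25*(-18 + 30)/2 = (25/2)*12 = 150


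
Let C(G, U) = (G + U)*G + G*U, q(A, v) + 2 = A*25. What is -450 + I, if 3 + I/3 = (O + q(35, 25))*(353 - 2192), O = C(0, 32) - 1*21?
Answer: -4700943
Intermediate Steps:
q(A, v) = -2 + 25*A (q(A, v) = -2 + A*25 = -2 + 25*A)
C(G, U) = G*U + G*(G + U) (C(G, U) = G*(G + U) + G*U = G*U + G*(G + U))
O = -21 (O = 0*(0 + 2*32) - 1*21 = 0*(0 + 64) - 21 = 0*64 - 21 = 0 - 21 = -21)
I = -4700493 (I = -9 + 3*((-21 + (-2 + 25*35))*(353 - 2192)) = -9 + 3*((-21 + (-2 + 875))*(-1839)) = -9 + 3*((-21 + 873)*(-1839)) = -9 + 3*(852*(-1839)) = -9 + 3*(-1566828) = -9 - 4700484 = -4700493)
-450 + I = -450 - 4700493 = -4700943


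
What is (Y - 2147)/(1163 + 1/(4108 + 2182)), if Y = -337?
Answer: -15624360/7315271 ≈ -2.1359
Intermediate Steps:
(Y - 2147)/(1163 + 1/(4108 + 2182)) = (-337 - 2147)/(1163 + 1/(4108 + 2182)) = -2484/(1163 + 1/6290) = -2484/7315271/6290 = -2484*6290/7315271 = -15624360/7315271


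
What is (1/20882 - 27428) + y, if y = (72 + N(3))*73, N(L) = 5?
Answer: -455373773/20882 ≈ -21807.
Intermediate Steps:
y = 5621 (y = (72 + 5)*73 = 77*73 = 5621)
(1/20882 - 27428) + y = (1/20882 - 27428) + 5621 = -572751495/20882 + 5621 = -455373773/20882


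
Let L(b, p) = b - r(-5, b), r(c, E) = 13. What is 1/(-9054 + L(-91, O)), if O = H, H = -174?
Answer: -1/9158 ≈ -0.00010919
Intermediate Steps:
O = -174
L(b, p) = -13 + b (L(b, p) = b - 1*13 = b - 13 = -13 + b)
1/(-9054 + L(-91, O)) = 1/(-9054 + (-13 - 91)) = 1/(-9054 - 104) = 1/(-9158) = -1/9158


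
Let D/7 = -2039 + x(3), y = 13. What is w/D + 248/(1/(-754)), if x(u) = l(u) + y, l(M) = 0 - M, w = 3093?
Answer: -2655850469/14203 ≈ -1.8699e+5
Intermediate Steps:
l(M) = -M
x(u) = 13 - u (x(u) = -u + 13 = 13 - u)
D = -14203 (D = 7*(-2039 + (13 - 1*3)) = 7*(-2039 + (13 - 3)) = 7*(-2039 + 10) = 7*(-2029) = -14203)
w/D + 248/(1/(-754)) = 3093/(-14203) + 248/(1/(-754)) = 3093*(-1/14203) + 248/(-1/754) = -3093/14203 + 248*(-754) = -3093/14203 - 186992 = -2655850469/14203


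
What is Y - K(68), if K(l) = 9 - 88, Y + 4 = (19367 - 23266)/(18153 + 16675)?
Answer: 2608201/34828 ≈ 74.888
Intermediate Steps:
Y = -143211/34828 (Y = -4 + (19367 - 23266)/(18153 + 16675) = -4 - 3899/34828 = -143211/34828 ≈ -4.1120)
K(l) = -79
Y - K(68) = -143211/34828 - 1*(-79) = -143211/34828 + 79 = 2608201/34828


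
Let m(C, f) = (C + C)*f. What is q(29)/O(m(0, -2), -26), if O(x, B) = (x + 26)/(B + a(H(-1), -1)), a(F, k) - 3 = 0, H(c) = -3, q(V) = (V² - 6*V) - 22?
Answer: -14835/26 ≈ -570.58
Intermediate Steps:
q(V) = -22 + V² - 6*V
a(F, k) = 3 (a(F, k) = 3 + 0 = 3)
m(C, f) = 2*C*f (m(C, f) = (2*C)*f = 2*C*f)
O(x, B) = (26 + x)/(3 + B) (O(x, B) = (x + 26)/(B + 3) = (26 + x)/(3 + B))
q(29)/O(m(0, -2), -26) = (-22 + 29² - 6*29)/(((26 + 2*0*(-2))/(3 - 26))) = (-22 + 841 - 174)/(((26 + 0)/(-23))) = 645/((-1/23*26)) = 645/(-26/23) = 645*(-23/26) = -14835/26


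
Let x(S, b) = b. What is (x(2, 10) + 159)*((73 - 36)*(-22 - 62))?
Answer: -525252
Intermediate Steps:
(x(2, 10) + 159)*((73 - 36)*(-22 - 62)) = (10 + 159)*((73 - 36)*(-22 - 62)) = 169*(37*(-84)) = 169*(-3108) = -525252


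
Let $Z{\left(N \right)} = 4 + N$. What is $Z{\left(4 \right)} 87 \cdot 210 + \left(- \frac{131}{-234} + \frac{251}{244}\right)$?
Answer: $\frac{4172621029}{28548} \approx 1.4616 \cdot 10^{5}$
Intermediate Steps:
$Z{\left(4 \right)} 87 \cdot 210 + \left(- \frac{131}{-234} + \frac{251}{244}\right) = \left(4 + 4\right) 87 \cdot 210 + \left(- \frac{131}{-234} + \frac{251}{244}\right) = 8 \cdot 87 \cdot 210 + \left(\left(-131\right) \left(- \frac{1}{234}\right) + 251 \cdot \frac{1}{244}\right) = 696 \cdot 210 + \left(\frac{131}{234} + \frac{251}{244}\right) = 146160 + \frac{45349}{28548} = \frac{4172621029}{28548}$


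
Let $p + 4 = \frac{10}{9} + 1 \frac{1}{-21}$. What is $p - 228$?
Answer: $- \frac{14549}{63} \approx -230.94$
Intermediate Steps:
$p = - \frac{185}{63}$ ($p = -4 + \left(\frac{10}{9} + 1 \frac{1}{-21}\right) = -4 + \left(10 \cdot \frac{1}{9} + 1 \left(- \frac{1}{21}\right)\right) = -4 + \left(\frac{10}{9} - \frac{1}{21}\right) = -4 + \frac{67}{63} = - \frac{185}{63} \approx -2.9365$)
$p - 228 = - \frac{185}{63} - 228 = - \frac{14549}{63}$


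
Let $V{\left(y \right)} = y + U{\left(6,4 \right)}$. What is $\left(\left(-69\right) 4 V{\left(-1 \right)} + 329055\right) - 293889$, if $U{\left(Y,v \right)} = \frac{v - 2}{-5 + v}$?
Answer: $35994$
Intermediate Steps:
$U{\left(Y,v \right)} = \frac{-2 + v}{-5 + v}$
$V{\left(y \right)} = -2 + y$ ($V{\left(y \right)} = y + \frac{-2 + 4}{-5 + 4} = y + \frac{1}{-1} \cdot 2 = y - 2 = -2 + y$)
$\left(\left(-69\right) 4 V{\left(-1 \right)} + 329055\right) - 293889 = \left(\left(-69\right) 4 \left(-2 - 1\right) + 329055\right) - 293889 = \left(\left(-276\right) \left(-3\right) + 329055\right) - 293889 = \left(828 + 329055\right) - 293889 = 329883 - 293889 = 35994$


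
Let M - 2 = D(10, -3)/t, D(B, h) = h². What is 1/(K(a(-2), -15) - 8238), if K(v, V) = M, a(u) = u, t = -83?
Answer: -83/683597 ≈ -0.00012142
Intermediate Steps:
M = 157/83 (M = 2 + (-3)²/(-83) = 2 + 9*(-1/83) = 2 - 9/83 = 157/83 ≈ 1.8916)
K(v, V) = 157/83
1/(K(a(-2), -15) - 8238) = 1/(157/83 - 8238) = 1/(-683597/83) = -83/683597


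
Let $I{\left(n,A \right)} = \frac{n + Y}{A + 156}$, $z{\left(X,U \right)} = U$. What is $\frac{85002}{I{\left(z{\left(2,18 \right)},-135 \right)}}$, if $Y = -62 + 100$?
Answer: $\frac{127503}{4} \approx 31876.0$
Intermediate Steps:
$Y = 38$
$I{\left(n,A \right)} = \frac{38 + n}{156 + A}$ ($I{\left(n,A \right)} = \frac{n + 38}{A + 156} = \frac{38 + n}{156 + A}$)
$\frac{85002}{I{\left(z{\left(2,18 \right)},-135 \right)}} = \frac{85002}{\frac{1}{156 - 135} \left(38 + 18\right)} = \frac{85002}{\frac{1}{21} \cdot 56} = \frac{85002}{\frac{8}{3}} = 85002 \cdot \frac{3}{8} = \frac{127503}{4}$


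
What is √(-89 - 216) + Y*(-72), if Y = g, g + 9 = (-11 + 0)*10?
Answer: 8568 + I*√305 ≈ 8568.0 + 17.464*I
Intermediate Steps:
g = -119 (g = -9 + (-11 + 0)*10 = -9 - 11*10 = -9 - 110 = -119)
Y = -119
√(-89 - 216) + Y*(-72) = √(-89 - 216) - 119*(-72) = √(-305) + 8568 = I*√305 + 8568 = 8568 + I*√305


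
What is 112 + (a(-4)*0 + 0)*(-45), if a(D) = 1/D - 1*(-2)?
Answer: 112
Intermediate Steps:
a(D) = 2 + 1/D (a(D) = 1/D + 2 = 2 + 1/D)
112 + (a(-4)*0 + 0)*(-45) = 112 + ((2 + 1/(-4))*0 + 0)*(-45) = 112 + ((2 - ¼)*0 + 0)*(-45) = 112 + ((7/4)*0 + 0)*(-45) = 112 + (0 + 0)*(-45) = 112 + 0*(-45) = 112 + 0 = 112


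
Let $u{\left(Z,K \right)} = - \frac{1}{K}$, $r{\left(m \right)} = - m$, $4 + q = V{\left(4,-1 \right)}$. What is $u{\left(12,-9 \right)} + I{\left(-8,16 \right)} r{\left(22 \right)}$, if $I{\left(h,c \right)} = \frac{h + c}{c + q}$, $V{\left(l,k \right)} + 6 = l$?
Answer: $- \frac{787}{45} \approx -17.489$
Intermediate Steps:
$V{\left(l,k \right)} = -6 + l$
$q = -6$ ($q = -4 + \left(-6 + 4\right) = -4 - 2 = -6$)
$I{\left(h,c \right)} = \frac{c + h}{-6 + c}$ ($I{\left(h,c \right)} = \frac{h + c}{c - 6} = \frac{c + h}{-6 + c}$)
$u{\left(12,-9 \right)} + I{\left(-8,16 \right)} r{\left(22 \right)} = - \frac{1}{-9} + \frac{16 - 8}{-6 + 16} \left(\left(-1\right) 22\right) = \left(-1\right) \left(- \frac{1}{9}\right) + \frac{1}{10} \cdot 8 \left(-22\right) = \frac{1}{9} + \frac{1}{10} \cdot 8 \left(-22\right) = \frac{1}{9} + \frac{4}{5} \left(-22\right) = \frac{1}{9} - \frac{88}{5} = - \frac{787}{45}$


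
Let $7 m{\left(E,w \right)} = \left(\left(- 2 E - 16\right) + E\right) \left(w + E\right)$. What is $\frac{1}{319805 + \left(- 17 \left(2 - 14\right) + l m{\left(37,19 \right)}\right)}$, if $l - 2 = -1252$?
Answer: $\frac{1}{850009} \approx 1.1765 \cdot 10^{-6}$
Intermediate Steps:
$l = -1250$ ($l = 2 - 1252 = -1250$)
$m{\left(E,w \right)} = \frac{\left(-16 - E\right) \left(E + w\right)}{7}$ ($m{\left(E,w \right)} = \frac{\left(\left(- 2 E - 16\right) + E\right) \left(w + E\right)}{7} = \frac{\left(\left(-16 - 2 E\right) + E\right) \left(E + w\right)}{7} = \frac{\left(-16 - E\right) \left(E + w\right)}{7}$)
$\frac{1}{319805 + \left(- 17 \left(2 - 14\right) + l m{\left(37,19 \right)}\right)} = \frac{1}{319805 - \left(17 \left(2 - 14\right) + 1250 \left(\left(- \frac{16}{7}\right) 37 - \frac{304}{7} - \frac{37^{2}}{7} - \frac{37}{7} \cdot 19\right)\right)} = \frac{1}{319805 - \left(-204 + 1250 \left(- \frac{592}{7} - \frac{304}{7} - \frac{1369}{7} - \frac{703}{7}\right)\right)} = \frac{1}{319805 + \left(204 - -530000\right)} = \frac{1}{319805 + \left(204 + 530000\right)} = \frac{1}{319805 + 530204} = \frac{1}{850009}$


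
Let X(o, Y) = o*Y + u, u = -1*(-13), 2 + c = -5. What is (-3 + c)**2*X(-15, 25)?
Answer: -36200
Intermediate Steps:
c = -7 (c = -2 - 5 = -7)
u = 13
X(o, Y) = 13 + Y*o (X(o, Y) = o*Y + 13 = Y*o + 13 = 13 + Y*o)
(-3 + c)**2*X(-15, 25) = (-3 - 7)**2*(13 + 25*(-15)) = (-10)**2*(13 - 375) = 100*(-362) = -36200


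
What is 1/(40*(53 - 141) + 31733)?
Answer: 1/28213 ≈ 3.5445e-5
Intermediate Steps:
1/(40*(53 - 141) + 31733) = 1/(40*(-88) + 31733) = 1/(-3520 + 31733) = 1/28213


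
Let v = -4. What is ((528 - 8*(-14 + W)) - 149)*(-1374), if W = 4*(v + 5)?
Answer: -630666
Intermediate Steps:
W = 4 (W = 4*(-4 + 5) = 4*1 = 4)
((528 - 8*(-14 + W)) - 149)*(-1374) = ((528 - 8*(-14 + 4)) - 149)*(-1374) = ((528 - 8*(-10)) - 149)*(-1374) = ((528 - 1*(-80)) - 149)*(-1374) = ((528 + 80) - 149)*(-1374) = (608 - 149)*(-1374) = 459*(-1374) = -630666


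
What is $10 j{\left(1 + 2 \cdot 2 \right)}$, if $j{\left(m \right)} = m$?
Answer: $50$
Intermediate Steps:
$10 j{\left(1 + 2 \cdot 2 \right)} = 10 \left(1 + 2 \cdot 2\right) = 10 \left(1 + 4\right) = 10 \cdot 5 = 50$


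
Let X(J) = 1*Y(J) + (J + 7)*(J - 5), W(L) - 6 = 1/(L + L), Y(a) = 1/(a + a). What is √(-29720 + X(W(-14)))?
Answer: I*√649551913639/4676 ≈ 172.36*I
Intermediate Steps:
Y(a) = 1/(2*a)
W(L) = 6 + 1/(2*L) (W(L) = 6 + 1/(L + L) = 6 + 1/(2*L))
X(J) = 1/(2*J) + (-5 + J)*(7 + J) (X(J) = 1*(1/(2*J)) + (J + 7)*(J - 5) = 1/(2*J) + (7 + J)*(-5 + J) = 1/(2*J) + (-5 + J)*(7 + J))
√(-29720 + X(W(-14))) = √(-29720 + (-35 + (6 + (½)/(-14))² + 1/(2*(6 + (½)/(-14))) + 2*(6 + (½)/(-14)))) = √(-29720 + (-35 + (6 + (½)*(-1/14))² + 1/(2*(6 + (½)*(-1/14))) + 2*(6 + (½)*(-1/14)))) = √(-29720 + (-35 + (6 - 1/28)² + 1/(2*(6 - 1/28)) + 2*(6 - 1/28))) = √(-29720 + (-35 + (167/28)² + 1/(2*(167/28)) + 2*(167/28))) = √(-29720 + (-35 + 27889/784 + (½)*(28/167) + 167/14)) = √(-29720 + (-35 + 27889/784 + 14/167 + 167/14)) = √(-29720 + 1647743/130928) = √(-3889532417/130928) = I*√649551913639/4676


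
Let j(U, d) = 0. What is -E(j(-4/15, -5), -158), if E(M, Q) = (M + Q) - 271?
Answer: 429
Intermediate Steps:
E(M, Q) = -271 + M + Q
-E(j(-4/15, -5), -158) = -(-271 + 0 - 158) = -1*(-429) = 429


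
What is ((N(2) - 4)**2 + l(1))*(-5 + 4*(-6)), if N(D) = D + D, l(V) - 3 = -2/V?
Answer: -29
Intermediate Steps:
l(V) = 3 - 2/V
N(D) = 2*D
((N(2) - 4)**2 + l(1))*(-5 + 4*(-6)) = ((2*2 - 4)**2 + (3 - 2/1))*(-5 + 4*(-6)) = ((4 - 4)**2 + (3 - 2*1))*(-5 - 24) = (0**2 + (3 - 2))*(-29) = (0 + 1)*(-29) = 1*(-29) = -29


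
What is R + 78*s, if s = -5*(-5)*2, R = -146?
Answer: 3754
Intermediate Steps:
s = 50 (s = 25*2 = 50)
R + 78*s = -146 + 78*50 = -146 + 3900 = 3754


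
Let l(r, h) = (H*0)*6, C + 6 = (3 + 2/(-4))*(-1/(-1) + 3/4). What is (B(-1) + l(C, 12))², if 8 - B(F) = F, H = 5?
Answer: 81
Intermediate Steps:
B(F) = 8 - F
C = -13/8 (C = -6 + (3 + 2/(-4))*(-1/(-1) + 3/4) = -6 + (3 + 2*(-¼))*(-1*(-1) + 3*(¼)) = -6 + (3 - ½)*(1 + ¾) = -6 + (5/2)*(7/4) = -6 + 35/8 = -13/8 ≈ -1.6250)
l(r, h) = 0 (l(r, h) = (5*0)*6 = 0*6 = 0)
(B(-1) + l(C, 12))² = ((8 - 1*(-1)) + 0)² = ((8 + 1) + 0)² = (9 + 0)² = 9² = 81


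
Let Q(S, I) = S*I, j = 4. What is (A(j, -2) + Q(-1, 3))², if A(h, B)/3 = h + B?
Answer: 9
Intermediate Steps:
Q(S, I) = I*S
A(h, B) = 3*B + 3*h (A(h, B) = 3*(h + B) = 3*(B + h) = 3*B + 3*h)
(A(j, -2) + Q(-1, 3))² = ((3*(-2) + 3*4) + 3*(-1))² = ((-6 + 12) - 3)² = (6 - 3)² = 3² = 9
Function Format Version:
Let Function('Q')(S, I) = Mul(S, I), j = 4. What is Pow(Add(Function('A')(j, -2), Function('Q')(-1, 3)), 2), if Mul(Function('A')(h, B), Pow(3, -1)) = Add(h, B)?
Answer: 9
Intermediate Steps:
Function('Q')(S, I) = Mul(I, S)
Function('A')(h, B) = Add(Mul(3, B), Mul(3, h)) (Function('A')(h, B) = Mul(3, Add(h, B)) = Mul(3, Add(B, h)) = Add(Mul(3, B), Mul(3, h)))
Pow(Add(Function('A')(j, -2), Function('Q')(-1, 3)), 2) = Pow(Add(Add(Mul(3, -2), Mul(3, 4)), Mul(3, -1)), 2) = Pow(Add(Add(-6, 12), -3), 2) = Pow(Add(6, -3), 2) = Pow(3, 2) = 9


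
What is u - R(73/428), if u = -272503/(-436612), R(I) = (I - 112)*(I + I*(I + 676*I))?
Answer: 1728797857930197/777990508096 ≈ 2222.1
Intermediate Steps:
R(I) = (-112 + I)*(I + 677*I²) (R(I) = (-112 + I)*(I + I*(677*I)) = (-112 + I)*(I + 677*I²))
u = 24773/39692 (u = -272503*(-1/436612) = 24773/39692 ≈ 0.62413)
u - R(73/428) = 24773/39692 - 73/428*(-112 - 5535079/428 + 677*(73/428)²) = 24773/39692 - 73*(1/428)*(-112 - 5535079/428 + 677*(73*(1/428))²) = 24773/39692 - 73*(-112 - 75823*73/428 + 677*(73/428)²)/428 = 24773/39692 - 73*(-112 - 5535079/428 + 677*(5329/183184))/428 = 24773/39692 - 73*(-112 - 5535079/428 + 3607733/183184)/428 = 24773/39692 - 73*(-2385922687)/(428*183184) = 24773/39692 - 1*(-174172356151/78402752) = 24773/39692 + 174172356151/78402752 = 1728797857930197/777990508096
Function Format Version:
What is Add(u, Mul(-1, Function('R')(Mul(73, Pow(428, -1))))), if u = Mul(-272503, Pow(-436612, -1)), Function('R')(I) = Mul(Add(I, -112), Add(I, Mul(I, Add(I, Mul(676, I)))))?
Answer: Rational(1728797857930197, 777990508096) ≈ 2222.1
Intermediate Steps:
Function('R')(I) = Mul(Add(-112, I), Add(I, Mul(677, Pow(I, 2)))) (Function('R')(I) = Mul(Add(-112, I), Add(I, Mul(I, Mul(677, I)))) = Mul(Add(-112, I), Add(I, Mul(677, Pow(I, 2)))))
u = Rational(24773, 39692) (u = Mul(-272503, Rational(-1, 436612)) = Rational(24773, 39692) ≈ 0.62413)
Add(u, Mul(-1, Function('R')(Mul(73, Pow(428, -1))))) = Add(Rational(24773, 39692), Mul(-1, Mul(Mul(73, Pow(428, -1)), Add(-112, Mul(-75823, Mul(73, Pow(428, -1))), Mul(677, Pow(Mul(73, Pow(428, -1)), 2)))))) = Add(Rational(24773, 39692), Mul(-1, Mul(Mul(73, Rational(1, 428)), Add(-112, Mul(-75823, Mul(73, Rational(1, 428))), Mul(677, Pow(Mul(73, Rational(1, 428)), 2)))))) = Add(Rational(24773, 39692), Mul(-1, Mul(Rational(73, 428), Add(-112, Mul(-75823, Rational(73, 428)), Mul(677, Pow(Rational(73, 428), 2)))))) = Add(Rational(24773, 39692), Mul(-1, Mul(Rational(73, 428), Add(-112, Rational(-5535079, 428), Mul(677, Rational(5329, 183184)))))) = Add(Rational(24773, 39692), Mul(-1, Mul(Rational(73, 428), Add(-112, Rational(-5535079, 428), Rational(3607733, 183184))))) = Add(Rational(24773, 39692), Mul(-1, Mul(Rational(73, 428), Rational(-2385922687, 183184)))) = Add(Rational(24773, 39692), Mul(-1, Rational(-174172356151, 78402752))) = Add(Rational(24773, 39692), Rational(174172356151, 78402752)) = Rational(1728797857930197, 777990508096)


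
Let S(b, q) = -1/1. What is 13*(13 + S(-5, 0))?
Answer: 156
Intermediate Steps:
S(b, q) = -1 (S(b, q) = -1*1 = -1)
13*(13 + S(-5, 0)) = 13*(13 - 1) = 13*12 = 156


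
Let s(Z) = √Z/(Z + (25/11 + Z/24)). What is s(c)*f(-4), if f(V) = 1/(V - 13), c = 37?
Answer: -264*√37/183175 ≈ -0.0087668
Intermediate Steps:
f(V) = 1/(-13 + V)
s(Z) = √Z/(25/11 + 25*Z/24) (s(Z) = √Z/(Z + (25*(1/11) + Z*(1/24))) = √Z/(Z + (25/11 + Z/24)) = √Z/(25/11 + 25*Z/24))
s(c)*f(-4) = (264*√37/(25*(24 + 11*37)))/(-13 - 4) = (264*√37/(25*(24 + 407)))/(-17) = ((264/25)*√37/431)*(-1/17) = ((264/25)*√37*(1/431))*(-1/17) = (264*√37/10775)*(-1/17) = -264*√37/183175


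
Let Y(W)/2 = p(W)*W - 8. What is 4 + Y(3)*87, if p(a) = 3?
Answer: 178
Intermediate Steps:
Y(W) = -16 + 6*W (Y(W) = 2*(3*W - 8) = 2*(-8 + 3*W) = -16 + 6*W)
4 + Y(3)*87 = 4 + (-16 + 6*3)*87 = 4 + (-16 + 18)*87 = 4 + 2*87 = 4 + 174 = 178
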